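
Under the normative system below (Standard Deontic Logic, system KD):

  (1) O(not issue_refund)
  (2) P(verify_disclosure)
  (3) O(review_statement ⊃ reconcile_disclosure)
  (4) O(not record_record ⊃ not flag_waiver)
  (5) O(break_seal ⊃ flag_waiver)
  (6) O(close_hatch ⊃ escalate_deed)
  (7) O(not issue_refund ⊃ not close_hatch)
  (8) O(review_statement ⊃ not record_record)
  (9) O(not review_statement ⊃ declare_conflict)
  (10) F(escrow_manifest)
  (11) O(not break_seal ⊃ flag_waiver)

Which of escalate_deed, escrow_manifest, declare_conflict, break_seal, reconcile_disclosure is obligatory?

declare_conflict

Premises 5 and 11 cover both cases: O(break_seal ⊃ flag_waiver) and O(not break_seal ⊃ flag_waiver). Since break_seal ∨ not break_seal is a tautology, O(flag_waiver) follows.
Premise 4, O(not record_record ⊃ not flag_waiver), contraposes to O(flag_waiver ⊃ record_record); with O(flag_waiver) we get O(record_record).
Premise 8 is O(review_statement ⊃ not record_record); contrapositively O(record_record ⊃ not review_statement). Since O(record_record) holds, K gives O(not review_statement).
From O(not review_statement) and premise 9, O(not review_statement ⊃ declare_conflict), we obtain O(declare_conflict).
So O(declare_conflict) holds — declare_conflict is obligatory. None of the other listed options is made obligatory by any chain of premises.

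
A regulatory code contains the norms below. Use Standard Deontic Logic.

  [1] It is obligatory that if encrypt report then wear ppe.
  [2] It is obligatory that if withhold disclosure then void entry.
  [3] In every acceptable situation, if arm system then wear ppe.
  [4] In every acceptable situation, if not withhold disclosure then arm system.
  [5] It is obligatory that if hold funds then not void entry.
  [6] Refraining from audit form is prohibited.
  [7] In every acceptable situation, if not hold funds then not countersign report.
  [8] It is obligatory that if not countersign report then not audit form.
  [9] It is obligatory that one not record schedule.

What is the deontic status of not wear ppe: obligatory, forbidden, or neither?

F(¬audit_form) at premise 6 means O(audit_form).
The contrapositive of premise 8 (O(¬countersign_report → ¬audit_form)) is O(audit_form → countersign_report), and O(audit_form) is already established, so O(countersign_report).
Premise 7, O(¬hold_funds → ¬countersign_report), contraposes to O(countersign_report → hold_funds); with O(countersign_report) we get O(hold_funds).
From O(hold_funds) and premise 5, O(hold_funds → ¬void_entry), we obtain O(¬void_entry).
Premise 2 is O(withhold_disclosure → void_entry); contrapositively O(¬void_entry → ¬withhold_disclosure). Since O(¬void_entry) holds, K gives O(¬withhold_disclosure).
Premise 4 is O(¬withhold_disclosure → arm_system); since O(¬withhold_disclosure), deontic closure gives O(arm_system).
Premise 3 is O(arm_system → wear_ppe); since O(arm_system), deontic closure gives O(wear_ppe).
Premises 1, 9 do not contribute to this derivation.
Thus O(wear_ppe), which is F(¬wear_ppe): ¬wear_ppe is forbidden.

Forbidden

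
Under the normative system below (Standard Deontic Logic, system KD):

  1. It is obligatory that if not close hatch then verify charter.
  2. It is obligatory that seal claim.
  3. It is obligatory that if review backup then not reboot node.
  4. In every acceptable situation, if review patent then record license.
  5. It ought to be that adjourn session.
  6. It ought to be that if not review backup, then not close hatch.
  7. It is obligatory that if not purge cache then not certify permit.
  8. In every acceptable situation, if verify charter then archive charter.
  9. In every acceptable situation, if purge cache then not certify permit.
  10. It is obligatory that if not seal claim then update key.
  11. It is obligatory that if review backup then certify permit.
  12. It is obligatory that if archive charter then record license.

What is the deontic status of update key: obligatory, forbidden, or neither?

Neither

Premise 10 is O(¬seal_claim → update_key), but O(¬seal_claim) is not derivable from the premises, so it does not yield O(update_key).
No premise or chain of K-axiom applications forces O(update_key), and none forces O(¬update_key). So update_key is neither obligatory nor forbidden under these norms.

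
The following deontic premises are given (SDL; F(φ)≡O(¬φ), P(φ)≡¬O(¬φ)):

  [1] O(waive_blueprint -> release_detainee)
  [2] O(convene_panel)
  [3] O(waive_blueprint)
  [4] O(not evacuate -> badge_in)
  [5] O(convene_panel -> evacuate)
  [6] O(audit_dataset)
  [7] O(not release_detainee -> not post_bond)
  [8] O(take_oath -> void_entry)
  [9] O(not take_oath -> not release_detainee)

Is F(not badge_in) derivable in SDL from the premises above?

Premise 4 is O(not evacuate -> badge_in), but O(not evacuate) is not derivable from the premises, so it does not yield O(badge_in).
No other premise forces O(badge_in). An ideal world satisfying every premise can still have not badge_in true, so F(not badge_in) is not derivable.

No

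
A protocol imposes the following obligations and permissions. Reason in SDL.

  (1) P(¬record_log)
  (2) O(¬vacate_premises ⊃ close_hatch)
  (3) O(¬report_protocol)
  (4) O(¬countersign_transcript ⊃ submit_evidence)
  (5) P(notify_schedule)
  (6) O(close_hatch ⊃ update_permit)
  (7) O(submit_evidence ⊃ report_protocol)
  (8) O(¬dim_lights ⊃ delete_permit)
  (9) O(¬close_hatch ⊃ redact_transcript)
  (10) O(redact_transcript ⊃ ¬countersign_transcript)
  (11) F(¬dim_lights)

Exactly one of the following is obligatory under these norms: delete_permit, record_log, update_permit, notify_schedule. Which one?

update_permit

From premise 3 we have O(¬report_protocol).
Premise 7, O(submit_evidence ⊃ report_protocol), contraposes to O(¬report_protocol ⊃ ¬submit_evidence); with O(¬report_protocol) we get O(¬submit_evidence).
Premise 4, O(¬countersign_transcript ⊃ submit_evidence), contraposes to O(¬submit_evidence ⊃ countersign_transcript); with O(¬submit_evidence) we get O(countersign_transcript).
Premise 10, O(redact_transcript ⊃ ¬countersign_transcript), contraposes to O(countersign_transcript ⊃ ¬redact_transcript); with O(countersign_transcript) we get O(¬redact_transcript).
The contrapositive of premise 9 (O(¬close_hatch ⊃ redact_transcript)) is O(¬redact_transcript ⊃ close_hatch), and O(¬redact_transcript) is already established, so O(close_hatch).
With premise 6, O(close_hatch ⊃ update_permit), the K-axiom yields O(update_permit).
So O(update_permit) holds — update_permit is obligatory. None of the other listed options is made obligatory by any chain of premises.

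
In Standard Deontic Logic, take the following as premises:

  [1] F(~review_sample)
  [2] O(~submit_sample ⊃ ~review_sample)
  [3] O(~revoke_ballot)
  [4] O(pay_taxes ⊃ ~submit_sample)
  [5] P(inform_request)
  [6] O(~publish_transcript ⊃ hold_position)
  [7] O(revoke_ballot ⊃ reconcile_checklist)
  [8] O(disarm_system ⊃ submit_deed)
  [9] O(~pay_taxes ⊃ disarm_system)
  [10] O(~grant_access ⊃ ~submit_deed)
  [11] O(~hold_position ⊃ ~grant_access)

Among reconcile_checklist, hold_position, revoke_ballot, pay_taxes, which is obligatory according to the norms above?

hold_position

Premise 1 is F(~review_sample), i.e. O(review_sample).
The contrapositive of premise 2 (O(~submit_sample ⊃ ~review_sample)) is O(review_sample ⊃ submit_sample), and O(review_sample) is already established, so O(submit_sample).
The contrapositive of premise 4 (O(pay_taxes ⊃ ~submit_sample)) is O(submit_sample ⊃ ~pay_taxes), and O(submit_sample) is already established, so O(~pay_taxes).
Applying K to premise 9 (O(~pay_taxes ⊃ disarm_system)) and O(~pay_taxes) yields O(disarm_system).
Applying K to premise 8 (O(disarm_system ⊃ submit_deed)) and O(disarm_system) yields O(submit_deed).
The contrapositive of premise 10 (O(~grant_access ⊃ ~submit_deed)) is O(submit_deed ⊃ grant_access), and O(submit_deed) is already established, so O(grant_access).
The contrapositive of premise 11 (O(~hold_position ⊃ ~grant_access)) is O(grant_access ⊃ hold_position), and O(grant_access) is already established, so O(hold_position).
So O(hold_position) holds — hold_position is obligatory. None of the other listed options is made obligatory by any chain of premises.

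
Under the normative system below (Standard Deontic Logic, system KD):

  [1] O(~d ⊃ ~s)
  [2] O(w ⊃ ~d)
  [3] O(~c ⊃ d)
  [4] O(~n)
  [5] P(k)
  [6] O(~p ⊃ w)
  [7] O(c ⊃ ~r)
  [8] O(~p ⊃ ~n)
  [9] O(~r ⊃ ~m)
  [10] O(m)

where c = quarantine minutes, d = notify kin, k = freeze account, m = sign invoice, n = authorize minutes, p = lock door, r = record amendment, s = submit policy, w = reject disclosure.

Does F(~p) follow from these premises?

Premise 10 states O(m) outright.
Premise 9, O(~r ⊃ ~m), contraposes to O(m ⊃ r); with O(m) we get O(r).
The contrapositive of premise 7 (O(c ⊃ ~r)) is O(r ⊃ ~c), and O(r) is already established, so O(~c).
With premise 3, O(~c ⊃ d), the K-axiom yields O(d).
Premise 2 is O(w ⊃ ~d); contrapositively O(d ⊃ ~w). Since O(d) holds, K gives O(~w).
Premise 6, O(~p ⊃ w), contraposes to O(~w ⊃ p); with O(~w) we get O(p).
Premises 1, 4, 5, 8 do not contribute to this derivation.
So O(p) holds, i.e. F(~p). The claim follows.

Yes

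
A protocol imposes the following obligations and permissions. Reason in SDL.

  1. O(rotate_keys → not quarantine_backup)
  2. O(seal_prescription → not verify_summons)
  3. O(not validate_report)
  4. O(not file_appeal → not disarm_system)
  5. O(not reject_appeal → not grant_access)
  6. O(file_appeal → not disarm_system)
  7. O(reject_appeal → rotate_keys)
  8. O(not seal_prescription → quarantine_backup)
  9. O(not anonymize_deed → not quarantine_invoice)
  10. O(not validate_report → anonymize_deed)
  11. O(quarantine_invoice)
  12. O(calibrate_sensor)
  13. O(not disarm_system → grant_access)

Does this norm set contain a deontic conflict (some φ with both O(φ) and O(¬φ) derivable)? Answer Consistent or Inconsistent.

Premise 9 is O(not anonymize_deed → not quarantine_invoice), but O(not anonymize_deed) is not derivable from the premises, so it does not yield O(not quarantine_invoice).
So O(not quarantine_invoice) is not derivable, and the apparent clash with O(quarantine_invoice) does not arise.
A world satisfying every obligation exists (e.g. anonymize_deed=true, calibrate_sensor=true, disarm_system=false, file_appeal=false, grant_access=true, quarantine_backup=false, quarantine_invoice=true, reject_appeal=true, rotate_keys=true, seal_prescription=true, validate_report=false, verify_summons=false); no atom is both obligatory and forbidden, so the set is consistent.

Consistent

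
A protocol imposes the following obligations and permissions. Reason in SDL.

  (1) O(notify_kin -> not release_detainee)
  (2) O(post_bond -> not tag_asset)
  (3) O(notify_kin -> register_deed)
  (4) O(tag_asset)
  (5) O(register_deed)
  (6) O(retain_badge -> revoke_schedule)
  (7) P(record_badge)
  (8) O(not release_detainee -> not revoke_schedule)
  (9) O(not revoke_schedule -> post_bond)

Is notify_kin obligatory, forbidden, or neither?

Forbidden

Premise 4 states O(tag_asset) outright.
The contrapositive of premise 2 (O(post_bond -> not tag_asset)) is O(tag_asset -> not post_bond), and O(tag_asset) is already established, so O(not post_bond).
The contrapositive of premise 9 (O(not revoke_schedule -> post_bond)) is O(not post_bond -> revoke_schedule), and O(not post_bond) is already established, so O(revoke_schedule).
The contrapositive of premise 8 (O(not release_detainee -> not revoke_schedule)) is O(revoke_schedule -> release_detainee), and O(revoke_schedule) is already established, so O(release_detainee).
The contrapositive of premise 1 (O(notify_kin -> not release_detainee)) is O(release_detainee -> not notify_kin), and O(release_detainee) is already established, so O(not notify_kin).
Premises 3, 5, 6, 7 do not contribute to this derivation.
Thus O(not notify_kin), which is F(notify_kin): notify_kin is forbidden.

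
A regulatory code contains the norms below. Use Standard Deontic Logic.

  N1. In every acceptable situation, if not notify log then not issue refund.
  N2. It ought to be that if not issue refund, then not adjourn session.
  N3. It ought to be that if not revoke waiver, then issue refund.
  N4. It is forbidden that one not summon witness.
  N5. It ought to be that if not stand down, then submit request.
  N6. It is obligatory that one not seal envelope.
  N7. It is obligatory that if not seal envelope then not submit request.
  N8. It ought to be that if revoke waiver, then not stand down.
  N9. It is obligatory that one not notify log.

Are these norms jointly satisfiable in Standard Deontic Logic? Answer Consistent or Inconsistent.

From premise 6 we have O(¬seal_envelope).
Applying K to premise 7 (O(¬seal_envelope → ¬submit_request)) and O(¬seal_envelope) yields O(¬submit_request).
The contrapositive of premise 5 (O(¬stand_down → submit_request)) is O(¬submit_request → stand_down), and O(¬submit_request) is already established, so O(stand_down).
The contrapositive of premise 8 (O(revoke_waiver → ¬stand_down)) is O(stand_down → ¬revoke_waiver), and O(stand_down) is already established, so O(¬revoke_waiver).
From O(¬revoke_waiver) and premise 3, O(¬revoke_waiver → issue_refund), we obtain O(issue_refund).
The contrapositive of premise 1 (O(¬notify_log → ¬issue_refund)) is O(issue_refund → notify_log), and O(issue_refund) is already established, so O(notify_log).
But premise 9 directly asserts O(¬notify_log).
We now have both O(notify_log) and O(¬notify_log) — notify_log is simultaneously obligatory and forbidden, violating the D-axiom.

Inconsistent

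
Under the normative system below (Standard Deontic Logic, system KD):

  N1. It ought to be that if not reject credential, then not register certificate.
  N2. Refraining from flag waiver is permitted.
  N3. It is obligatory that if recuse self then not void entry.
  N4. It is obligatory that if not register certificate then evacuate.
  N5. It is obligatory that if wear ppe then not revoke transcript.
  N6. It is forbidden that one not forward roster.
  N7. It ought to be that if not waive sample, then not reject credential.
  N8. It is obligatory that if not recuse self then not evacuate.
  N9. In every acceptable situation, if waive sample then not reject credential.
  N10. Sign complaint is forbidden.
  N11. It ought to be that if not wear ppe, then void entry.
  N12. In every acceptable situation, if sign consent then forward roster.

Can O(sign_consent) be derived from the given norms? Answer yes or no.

No

Premise 12 is O(sign_consent → forward_roster); even if O(forward_roster) held, inferring O(sign_consent) would be affirming the consequent — invalid.
No other premise forces O(sign_consent). An ideal world satisfying every premise can still have sign_consent false, so O(sign_consent) is not derivable.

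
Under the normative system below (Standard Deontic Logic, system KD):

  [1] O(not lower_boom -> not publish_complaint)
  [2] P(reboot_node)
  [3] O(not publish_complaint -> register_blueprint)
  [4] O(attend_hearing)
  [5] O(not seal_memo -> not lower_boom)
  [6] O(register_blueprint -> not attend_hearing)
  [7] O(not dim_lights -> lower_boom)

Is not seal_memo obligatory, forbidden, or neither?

Premise 4 gives O(attend_hearing).
Premise 6, O(register_blueprint -> not attend_hearing), contraposes to O(attend_hearing -> not register_blueprint); with O(attend_hearing) we get O(not register_blueprint).
The contrapositive of premise 3 (O(not publish_complaint -> register_blueprint)) is O(not register_blueprint -> publish_complaint), and O(not register_blueprint) is already established, so O(publish_complaint).
Premise 1 is O(not lower_boom -> not publish_complaint); contrapositively O(publish_complaint -> lower_boom). Since O(publish_complaint) holds, K gives O(lower_boom).
Premise 5, O(not seal_memo -> not lower_boom), contraposes to O(lower_boom -> seal_memo); with O(lower_boom) we get O(seal_memo).
Premises 2, 7 do not contribute to this derivation.
Thus O(seal_memo), which is F(not seal_memo): not seal_memo is forbidden.

Forbidden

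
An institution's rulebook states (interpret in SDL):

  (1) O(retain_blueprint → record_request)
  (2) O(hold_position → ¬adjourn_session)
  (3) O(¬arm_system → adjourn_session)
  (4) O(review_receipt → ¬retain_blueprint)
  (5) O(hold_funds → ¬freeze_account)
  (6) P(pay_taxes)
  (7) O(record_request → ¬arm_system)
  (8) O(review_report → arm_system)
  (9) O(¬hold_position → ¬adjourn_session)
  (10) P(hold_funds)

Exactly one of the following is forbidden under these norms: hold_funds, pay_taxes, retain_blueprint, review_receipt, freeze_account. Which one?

retain_blueprint

By case analysis on hold_position: premise 2 gives O(hold_position → ¬adjourn_session) and premise 9 gives O(¬hold_position → ¬adjourn_session), so O(¬adjourn_session) either way.
Premise 3 is O(¬arm_system → adjourn_session); contrapositively O(¬adjourn_session → arm_system). Since O(¬adjourn_session) holds, K gives O(arm_system).
The contrapositive of premise 7 (O(record_request → ¬arm_system)) is O(arm_system → ¬record_request), and O(arm_system) is already established, so O(¬record_request).
The contrapositive of premise 1 (O(retain_blueprint → record_request)) is O(¬record_request → ¬retain_blueprint), and O(¬record_request) is already established, so O(¬retain_blueprint).
So O(¬retain_blueprint) holds, i.e. retain_blueprint is forbidden. None of the other listed options is forbidden under the premises.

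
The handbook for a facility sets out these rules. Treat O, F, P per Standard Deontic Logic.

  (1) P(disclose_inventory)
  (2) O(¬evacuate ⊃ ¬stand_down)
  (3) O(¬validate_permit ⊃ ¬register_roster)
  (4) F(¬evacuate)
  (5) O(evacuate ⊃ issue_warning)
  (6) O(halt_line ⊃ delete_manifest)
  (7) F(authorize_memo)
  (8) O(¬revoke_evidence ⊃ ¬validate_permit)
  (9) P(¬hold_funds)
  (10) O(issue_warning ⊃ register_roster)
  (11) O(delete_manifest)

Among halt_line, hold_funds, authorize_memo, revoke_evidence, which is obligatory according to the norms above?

Premise 4, F(¬evacuate), is equivalent to O(evacuate).
With premise 5, O(evacuate ⊃ issue_warning), the K-axiom yields O(issue_warning).
From O(issue_warning) and premise 10, O(issue_warning ⊃ register_roster), we obtain O(register_roster).
The contrapositive of premise 3 (O(¬validate_permit ⊃ ¬register_roster)) is O(register_roster ⊃ validate_permit), and O(register_roster) is already established, so O(validate_permit).
Premise 8 is O(¬revoke_evidence ⊃ ¬validate_permit); contrapositively O(validate_permit ⊃ revoke_evidence). Since O(validate_permit) holds, K gives O(revoke_evidence).
So O(revoke_evidence) holds — revoke_evidence is obligatory. None of the other listed options is made obligatory by any chain of premises.

revoke_evidence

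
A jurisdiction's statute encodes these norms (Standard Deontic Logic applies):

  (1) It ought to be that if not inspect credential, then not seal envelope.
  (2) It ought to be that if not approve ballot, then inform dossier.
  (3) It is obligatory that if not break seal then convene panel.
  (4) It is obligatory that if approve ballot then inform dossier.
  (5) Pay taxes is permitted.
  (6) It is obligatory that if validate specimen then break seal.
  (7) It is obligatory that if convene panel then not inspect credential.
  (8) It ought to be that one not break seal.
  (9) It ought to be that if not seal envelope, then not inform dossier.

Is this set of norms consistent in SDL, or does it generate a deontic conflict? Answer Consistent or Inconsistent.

By case analysis on ¬approve_ballot: premise 2 gives O(¬approve_ballot → inform_dossier) and premise 4 gives O(approve_ballot → inform_dossier), so O(inform_dossier) either way.
The contrapositive of premise 9 (O(¬seal_envelope → ¬inform_dossier)) is O(inform_dossier → seal_envelope), and O(inform_dossier) is already established, so O(seal_envelope).
The contrapositive of premise 1 (O(¬inspect_credential → ¬seal_envelope)) is O(seal_envelope → inspect_credential), and O(seal_envelope) is already established, so O(inspect_credential).
The contrapositive of premise 7 (O(convene_panel → ¬inspect_credential)) is O(inspect_credential → ¬convene_panel), and O(inspect_credential) is already established, so O(¬convene_panel).
Premise 3 is O(¬break_seal → convene_panel); contrapositively O(¬convene_panel → break_seal). Since O(¬convene_panel) holds, K gives O(break_seal).
But premise 8 directly asserts O(¬break_seal).
We now have both O(break_seal) and O(¬break_seal) — break_seal is simultaneously obligatory and forbidden, violating the D-axiom.

Inconsistent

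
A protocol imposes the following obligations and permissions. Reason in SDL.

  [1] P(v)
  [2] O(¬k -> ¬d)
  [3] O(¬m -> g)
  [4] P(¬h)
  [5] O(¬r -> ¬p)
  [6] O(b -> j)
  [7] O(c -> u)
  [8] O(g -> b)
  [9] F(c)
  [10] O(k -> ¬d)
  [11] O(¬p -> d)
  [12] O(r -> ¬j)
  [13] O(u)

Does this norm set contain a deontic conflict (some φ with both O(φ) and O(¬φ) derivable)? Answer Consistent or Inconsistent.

Premise 7 is O(c -> u); even if O(u) held, inferring O(c) would be affirming the consequent — invalid.
So O(c) is not derivable, and the apparent clash with O(¬c) does not arise.
A world satisfying every obligation exists (e.g. b=false, c=false, d=false, g=false, h=false, j=false, k=false, m=true, p=true, r=true, u=true, v=false); no atom is both obligatory and forbidden, so the set is consistent.

Consistent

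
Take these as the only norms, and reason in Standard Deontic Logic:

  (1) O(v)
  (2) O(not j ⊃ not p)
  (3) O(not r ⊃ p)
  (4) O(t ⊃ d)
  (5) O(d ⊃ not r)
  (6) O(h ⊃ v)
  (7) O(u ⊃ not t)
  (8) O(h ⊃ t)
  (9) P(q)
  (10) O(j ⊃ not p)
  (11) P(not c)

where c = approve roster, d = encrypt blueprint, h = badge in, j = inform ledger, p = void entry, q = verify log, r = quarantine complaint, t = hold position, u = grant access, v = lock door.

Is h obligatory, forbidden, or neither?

Forbidden

Premises 2 and 10 are O(not j ⊃ not p) and O(j ⊃ not p); every ideal world satisfies not j or j, so in either case not p holds — hence O(not p).
The contrapositive of premise 3 (O(not r ⊃ p)) is O(not p ⊃ r), and O(not p) is already established, so O(r).
The contrapositive of premise 5 (O(d ⊃ not r)) is O(r ⊃ not d), and O(r) is already established, so O(not d).
Premise 4, O(t ⊃ d), contraposes to O(not d ⊃ not t); with O(not d) we get O(not t).
Premise 8 is O(h ⊃ t); contrapositively O(not t ⊃ not h). Since O(not t) holds, K gives O(not h).
Premises 1, 6, 7, 9, 11 do not contribute to this derivation.
Thus O(not h), which is F(h): h is forbidden.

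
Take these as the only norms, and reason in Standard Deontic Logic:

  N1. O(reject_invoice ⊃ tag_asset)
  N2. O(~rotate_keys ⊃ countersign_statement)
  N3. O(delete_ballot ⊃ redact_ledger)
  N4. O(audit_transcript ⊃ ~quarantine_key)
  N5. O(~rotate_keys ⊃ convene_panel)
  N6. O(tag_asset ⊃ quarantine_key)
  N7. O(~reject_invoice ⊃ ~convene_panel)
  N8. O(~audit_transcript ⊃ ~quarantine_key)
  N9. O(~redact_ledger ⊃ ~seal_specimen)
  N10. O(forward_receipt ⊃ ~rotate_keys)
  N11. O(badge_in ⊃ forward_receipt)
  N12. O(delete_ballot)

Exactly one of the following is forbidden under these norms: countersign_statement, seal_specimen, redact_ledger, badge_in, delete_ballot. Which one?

badge_in

Premises 8 and 4 are O(~audit_transcript ⊃ ~quarantine_key) and O(audit_transcript ⊃ ~quarantine_key); every ideal world satisfies ~audit_transcript or audit_transcript, so in either case ~quarantine_key holds — hence O(~quarantine_key).
Premise 6, O(tag_asset ⊃ quarantine_key), contraposes to O(~quarantine_key ⊃ ~tag_asset); with O(~quarantine_key) we get O(~tag_asset).
Premise 1 is O(reject_invoice ⊃ tag_asset); contrapositively O(~tag_asset ⊃ ~reject_invoice). Since O(~tag_asset) holds, K gives O(~reject_invoice).
Applying K to premise 7 (O(~reject_invoice ⊃ ~convene_panel)) and O(~reject_invoice) yields O(~convene_panel).
Premise 5, O(~rotate_keys ⊃ convene_panel), contraposes to O(~convene_panel ⊃ rotate_keys); with O(~convene_panel) we get O(rotate_keys).
Premise 10, O(forward_receipt ⊃ ~rotate_keys), contraposes to O(rotate_keys ⊃ ~forward_receipt); with O(rotate_keys) we get O(~forward_receipt).
Premise 11 is O(badge_in ⊃ forward_receipt); contrapositively O(~forward_receipt ⊃ ~badge_in). Since O(~forward_receipt) holds, K gives O(~badge_in).
So O(~badge_in) holds, i.e. badge_in is forbidden. None of the other listed options is forbidden under the premises.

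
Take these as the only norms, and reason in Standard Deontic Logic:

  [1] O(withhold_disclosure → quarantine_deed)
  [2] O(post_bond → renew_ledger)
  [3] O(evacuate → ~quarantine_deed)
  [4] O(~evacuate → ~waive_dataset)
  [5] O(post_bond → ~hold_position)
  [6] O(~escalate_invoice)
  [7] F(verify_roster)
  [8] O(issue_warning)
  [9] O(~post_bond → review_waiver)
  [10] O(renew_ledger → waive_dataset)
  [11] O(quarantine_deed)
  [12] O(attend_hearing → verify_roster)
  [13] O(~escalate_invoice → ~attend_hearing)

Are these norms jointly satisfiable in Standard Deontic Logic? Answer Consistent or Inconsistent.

Consistent

Premise 12 is O(attend_hearing → verify_roster), but O(attend_hearing) is not derivable from the premises, so it does not yield O(verify_roster).
So O(verify_roster) is not derivable, and the apparent clash with O(~verify_roster) does not arise.
A world satisfying every obligation exists (e.g. attend_hearing=false, escalate_invoice=false, evacuate=false, hold_position=false, issue_warning=true, post_bond=false, quarantine_deed=true, renew_ledger=false, review_waiver=true, verify_roster=false, waive_dataset=false, withhold_disclosure=false); no atom is both obligatory and forbidden, so the set is consistent.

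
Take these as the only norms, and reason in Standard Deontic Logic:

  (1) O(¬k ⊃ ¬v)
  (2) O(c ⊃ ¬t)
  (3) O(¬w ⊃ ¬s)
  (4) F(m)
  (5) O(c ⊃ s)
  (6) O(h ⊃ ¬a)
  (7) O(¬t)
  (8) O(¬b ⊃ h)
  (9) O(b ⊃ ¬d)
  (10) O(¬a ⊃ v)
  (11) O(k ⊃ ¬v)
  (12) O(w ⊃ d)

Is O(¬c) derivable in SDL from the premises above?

By case analysis on ¬k: premise 1 gives O(¬k ⊃ ¬v) and premise 11 gives O(k ⊃ ¬v), so O(¬v) either way.
The contrapositive of premise 10 (O(¬a ⊃ v)) is O(¬v ⊃ a), and O(¬v) is already established, so O(a).
Premise 6 is O(h ⊃ ¬a); contrapositively O(a ⊃ ¬h). Since O(a) holds, K gives O(¬h).
The contrapositive of premise 8 (O(¬b ⊃ h)) is O(¬h ⊃ b), and O(¬h) is already established, so O(b).
From O(b) and premise 9, O(b ⊃ ¬d), we obtain O(¬d).
The contrapositive of premise 12 (O(w ⊃ d)) is O(¬d ⊃ ¬w), and O(¬d) is already established, so O(¬w).
Applying K to premise 3 (O(¬w ⊃ ¬s)) and O(¬w) yields O(¬s).
Premise 5, O(c ⊃ s), contraposes to O(¬s ⊃ ¬c); with O(¬s) we get O(¬c).
Premises 2, 4, 7 do not contribute to this derivation.
So O(¬c) follows.

Yes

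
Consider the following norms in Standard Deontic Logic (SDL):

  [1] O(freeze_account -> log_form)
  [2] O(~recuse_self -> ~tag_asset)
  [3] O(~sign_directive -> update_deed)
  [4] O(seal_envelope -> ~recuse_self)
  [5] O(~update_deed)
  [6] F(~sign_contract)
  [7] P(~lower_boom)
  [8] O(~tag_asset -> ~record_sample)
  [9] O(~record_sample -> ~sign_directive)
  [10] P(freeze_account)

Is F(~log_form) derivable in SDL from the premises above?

No

Premise 1 is O(freeze_account -> log_form), but O(freeze_account) is not derivable from the premises (the permission P(freeze_account) asserts only ~O(~freeze_account), not O(freeze_account)), so it does not yield O(log_form).
No other premise forces O(log_form). An ideal world satisfying every premise can still have ~log_form true, so F(~log_form) is not derivable.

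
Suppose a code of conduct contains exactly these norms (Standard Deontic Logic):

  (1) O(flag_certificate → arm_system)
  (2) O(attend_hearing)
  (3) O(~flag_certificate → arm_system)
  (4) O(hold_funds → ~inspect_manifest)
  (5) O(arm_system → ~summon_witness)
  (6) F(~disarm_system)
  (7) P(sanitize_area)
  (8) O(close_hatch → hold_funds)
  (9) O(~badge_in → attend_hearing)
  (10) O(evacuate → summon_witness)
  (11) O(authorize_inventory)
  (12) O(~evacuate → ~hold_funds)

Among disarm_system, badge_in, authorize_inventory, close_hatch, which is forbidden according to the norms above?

Premises 3 and 1 cover both cases: O(~flag_certificate → arm_system) and O(flag_certificate → arm_system). Since ~flag_certificate ∨ flag_certificate is a tautology, O(arm_system) follows.
From O(arm_system) and premise 5, O(arm_system → ~summon_witness), we obtain O(~summon_witness).
The contrapositive of premise 10 (O(evacuate → summon_witness)) is O(~summon_witness → ~evacuate), and O(~summon_witness) is already established, so O(~evacuate).
With premise 12, O(~evacuate → ~hold_funds), the K-axiom yields O(~hold_funds).
Premise 8, O(close_hatch → hold_funds), contraposes to O(~hold_funds → ~close_hatch); with O(~hold_funds) we get O(~close_hatch).
So O(~close_hatch) holds, i.e. close_hatch is forbidden. None of the other listed options is forbidden under the premises.

close_hatch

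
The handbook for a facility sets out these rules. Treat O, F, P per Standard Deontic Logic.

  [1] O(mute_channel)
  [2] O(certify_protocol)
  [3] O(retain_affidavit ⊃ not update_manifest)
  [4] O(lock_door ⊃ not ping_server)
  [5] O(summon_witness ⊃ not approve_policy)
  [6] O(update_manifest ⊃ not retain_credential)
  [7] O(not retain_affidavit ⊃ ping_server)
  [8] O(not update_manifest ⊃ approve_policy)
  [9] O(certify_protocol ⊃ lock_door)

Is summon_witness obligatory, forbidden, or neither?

Forbidden

Premise 2 states O(certify_protocol) outright.
From O(certify_protocol) and premise 9, O(certify_protocol ⊃ lock_door), we obtain O(lock_door).
Applying K to premise 4 (O(lock_door ⊃ not ping_server)) and O(lock_door) yields O(not ping_server).
The contrapositive of premise 7 (O(not retain_affidavit ⊃ ping_server)) is O(not ping_server ⊃ retain_affidavit), and O(not ping_server) is already established, so O(retain_affidavit).
Applying K to premise 3 (O(retain_affidavit ⊃ not update_manifest)) and O(retain_affidavit) yields O(not update_manifest).
Premise 8 is O(not update_manifest ⊃ approve_policy); since O(not update_manifest), deontic closure gives O(approve_policy).
Premise 5 is O(summon_witness ⊃ not approve_policy); contrapositively O(approve_policy ⊃ not summon_witness). Since O(approve_policy) holds, K gives O(not summon_witness).
Premises 1, 6 do not contribute to this derivation.
Thus O(not summon_witness), which is F(summon_witness): summon_witness is forbidden.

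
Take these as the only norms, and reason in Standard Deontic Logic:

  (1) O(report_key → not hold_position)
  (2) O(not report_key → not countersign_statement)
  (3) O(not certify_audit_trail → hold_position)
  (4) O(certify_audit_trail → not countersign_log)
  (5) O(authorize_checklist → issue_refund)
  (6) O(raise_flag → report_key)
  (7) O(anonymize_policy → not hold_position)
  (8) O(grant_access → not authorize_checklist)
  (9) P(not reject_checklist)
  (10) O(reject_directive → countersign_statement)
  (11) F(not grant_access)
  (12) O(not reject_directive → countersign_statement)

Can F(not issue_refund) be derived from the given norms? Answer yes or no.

Premise 5 is O(authorize_checklist → issue_refund), but O(authorize_checklist) is not derivable from the premises, so it does not yield O(issue_refund).
No other premise forces O(issue_refund). An ideal world satisfying every premise can still have not issue_refund true, so F(not issue_refund) is not derivable.

No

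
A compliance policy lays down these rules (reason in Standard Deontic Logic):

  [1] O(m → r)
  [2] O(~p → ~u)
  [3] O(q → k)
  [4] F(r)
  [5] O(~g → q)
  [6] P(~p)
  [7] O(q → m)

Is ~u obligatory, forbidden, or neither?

Neither

Premise 2 is O(~p → ~u), but O(~p) is not derivable from the premises (the permission P(~p) asserts only ~O(p), not O(~p)), so it does not yield O(~u).
No premise or chain of K-axiom applications forces O(~u), and none forces O(u). So ~u is neither obligatory nor forbidden under these norms.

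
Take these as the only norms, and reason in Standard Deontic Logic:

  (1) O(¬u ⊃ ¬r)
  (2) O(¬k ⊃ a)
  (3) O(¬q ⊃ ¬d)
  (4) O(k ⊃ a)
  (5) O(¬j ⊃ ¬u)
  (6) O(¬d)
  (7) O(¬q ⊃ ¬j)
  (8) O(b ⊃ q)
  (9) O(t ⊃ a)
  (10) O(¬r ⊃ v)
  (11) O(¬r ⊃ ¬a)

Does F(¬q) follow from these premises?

Premises 4 and 2 are O(k ⊃ a) and O(¬k ⊃ a); every ideal world satisfies k or ¬k, so in either case a holds — hence O(a).
Premise 11, O(¬r ⊃ ¬a), contraposes to O(a ⊃ r); with O(a) we get O(r).
Premise 1, O(¬u ⊃ ¬r), contraposes to O(r ⊃ u); with O(r) we get O(u).
Premise 5 is O(¬j ⊃ ¬u); contrapositively O(u ⊃ j). Since O(u) holds, K gives O(j).
Premise 7, O(¬q ⊃ ¬j), contraposes to O(j ⊃ q); with O(j) we get O(q).
Premises 3, 6, 8, 9, 10 do not contribute to this derivation.
So O(q) holds, i.e. F(¬q). The claim follows.

Yes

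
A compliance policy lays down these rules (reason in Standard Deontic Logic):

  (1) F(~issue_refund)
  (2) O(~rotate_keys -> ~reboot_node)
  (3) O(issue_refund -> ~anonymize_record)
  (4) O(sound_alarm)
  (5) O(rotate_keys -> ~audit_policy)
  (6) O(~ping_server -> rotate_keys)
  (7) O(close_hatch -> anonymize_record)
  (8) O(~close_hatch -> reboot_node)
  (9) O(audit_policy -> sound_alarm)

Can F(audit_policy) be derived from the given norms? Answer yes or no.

F(~issue_refund) at premise 1 means O(issue_refund).
From O(issue_refund) and premise 3, O(issue_refund -> ~anonymize_record), we obtain O(~anonymize_record).
Premise 7, O(close_hatch -> anonymize_record), contraposes to O(~anonymize_record -> ~close_hatch); with O(~anonymize_record) we get O(~close_hatch).
Applying K to premise 8 (O(~close_hatch -> reboot_node)) and O(~close_hatch) yields O(reboot_node).
Premise 2 is O(~rotate_keys -> ~reboot_node); contrapositively O(reboot_node -> rotate_keys). Since O(reboot_node) holds, K gives O(rotate_keys).
From O(rotate_keys) and premise 5, O(rotate_keys -> ~audit_policy), we obtain O(~audit_policy).
Premises 4, 6, 9 do not contribute to this derivation.
So O(~audit_policy) holds, i.e. F(audit_policy). The claim follows.

Yes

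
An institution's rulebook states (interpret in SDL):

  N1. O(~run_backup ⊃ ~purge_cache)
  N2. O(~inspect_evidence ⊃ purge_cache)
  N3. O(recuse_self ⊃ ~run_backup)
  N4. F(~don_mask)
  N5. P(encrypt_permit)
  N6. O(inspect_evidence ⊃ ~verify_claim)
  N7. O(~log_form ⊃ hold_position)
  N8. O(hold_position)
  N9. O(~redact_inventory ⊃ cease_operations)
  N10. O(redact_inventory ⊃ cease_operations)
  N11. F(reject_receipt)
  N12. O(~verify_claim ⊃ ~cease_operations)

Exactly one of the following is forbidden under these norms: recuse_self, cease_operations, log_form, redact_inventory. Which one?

Premises 10 and 9 cover both cases: O(redact_inventory ⊃ cease_operations) and O(~redact_inventory ⊃ cease_operations). Since redact_inventory ∨ ~redact_inventory is a tautology, O(cease_operations) follows.
The contrapositive of premise 12 (O(~verify_claim ⊃ ~cease_operations)) is O(cease_operations ⊃ verify_claim), and O(cease_operations) is already established, so O(verify_claim).
The contrapositive of premise 6 (O(inspect_evidence ⊃ ~verify_claim)) is O(verify_claim ⊃ ~inspect_evidence), and O(verify_claim) is already established, so O(~inspect_evidence).
With premise 2, O(~inspect_evidence ⊃ purge_cache), the K-axiom yields O(purge_cache).
The contrapositive of premise 1 (O(~run_backup ⊃ ~purge_cache)) is O(purge_cache ⊃ run_backup), and O(purge_cache) is already established, so O(run_backup).
Premise 3, O(recuse_self ⊃ ~run_backup), contraposes to O(run_backup ⊃ ~recuse_self); with O(run_backup) we get O(~recuse_self).
So O(~recuse_self) holds, i.e. recuse_self is forbidden. None of the other listed options is forbidden under the premises.

recuse_self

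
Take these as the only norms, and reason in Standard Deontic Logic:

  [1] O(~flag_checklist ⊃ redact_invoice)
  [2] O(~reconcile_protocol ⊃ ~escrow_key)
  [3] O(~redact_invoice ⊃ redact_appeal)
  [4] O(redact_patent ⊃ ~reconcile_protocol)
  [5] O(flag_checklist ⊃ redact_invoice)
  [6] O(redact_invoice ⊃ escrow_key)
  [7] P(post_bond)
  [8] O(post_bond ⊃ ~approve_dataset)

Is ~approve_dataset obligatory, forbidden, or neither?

Premise 8 is O(post_bond ⊃ ~approve_dataset), but O(post_bond) is not derivable from the premises (the permission P(post_bond) asserts only ~O(~post_bond), not O(post_bond)), so it does not yield O(~approve_dataset).
No premise or chain of K-axiom applications forces O(~approve_dataset), and none forces O(approve_dataset). So ~approve_dataset is neither obligatory nor forbidden under these norms.

Neither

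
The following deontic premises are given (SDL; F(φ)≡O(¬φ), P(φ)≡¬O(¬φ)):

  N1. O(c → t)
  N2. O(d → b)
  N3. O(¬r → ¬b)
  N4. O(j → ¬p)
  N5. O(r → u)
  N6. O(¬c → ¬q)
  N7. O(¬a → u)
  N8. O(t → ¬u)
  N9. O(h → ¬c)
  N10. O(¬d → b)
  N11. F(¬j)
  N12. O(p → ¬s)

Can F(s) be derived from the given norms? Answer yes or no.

Premise 12 is O(p → ¬s), but O(p) is not derivable from the premises, so it does not yield O(¬s).
No other premise forces O(¬s). An ideal world satisfying every premise can still have s true, so F(s) is not derivable.

No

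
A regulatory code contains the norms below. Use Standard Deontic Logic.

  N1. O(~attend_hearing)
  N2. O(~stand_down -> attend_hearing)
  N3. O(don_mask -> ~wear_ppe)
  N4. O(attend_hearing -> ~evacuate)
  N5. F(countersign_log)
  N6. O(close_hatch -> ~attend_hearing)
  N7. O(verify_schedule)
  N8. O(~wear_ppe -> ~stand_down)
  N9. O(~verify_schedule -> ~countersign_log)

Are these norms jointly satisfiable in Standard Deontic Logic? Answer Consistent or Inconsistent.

Consistent

Premise 9 is O(~verify_schedule -> ~countersign_log); even if O(~countersign_log) held, inferring O(~verify_schedule) would be affirming the consequent — invalid.
So O(~verify_schedule) is not derivable, and the apparent clash with O(verify_schedule) does not arise.
A world satisfying every obligation exists (e.g. attend_hearing=false, close_hatch=false, countersign_log=false, don_mask=false, evacuate=false, stand_down=true, verify_schedule=true, wear_ppe=true); no atom is both obligatory and forbidden, so the set is consistent.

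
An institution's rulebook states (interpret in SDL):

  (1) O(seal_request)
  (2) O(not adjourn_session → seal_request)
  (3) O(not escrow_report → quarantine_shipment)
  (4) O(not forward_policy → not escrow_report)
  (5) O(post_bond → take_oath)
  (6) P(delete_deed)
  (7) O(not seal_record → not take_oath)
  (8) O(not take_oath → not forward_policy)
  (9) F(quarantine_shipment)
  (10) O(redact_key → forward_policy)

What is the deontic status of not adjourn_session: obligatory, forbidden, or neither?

Premise 2 is O(not adjourn_session → seal_request); even if O(seal_request) held, inferring O(not adjourn_session) would be affirming the consequent — invalid.
No premise or chain of K-axiom applications forces O(not adjourn_session), and none forces O(adjourn_session). So not adjourn_session is neither obligatory nor forbidden under these norms.

Neither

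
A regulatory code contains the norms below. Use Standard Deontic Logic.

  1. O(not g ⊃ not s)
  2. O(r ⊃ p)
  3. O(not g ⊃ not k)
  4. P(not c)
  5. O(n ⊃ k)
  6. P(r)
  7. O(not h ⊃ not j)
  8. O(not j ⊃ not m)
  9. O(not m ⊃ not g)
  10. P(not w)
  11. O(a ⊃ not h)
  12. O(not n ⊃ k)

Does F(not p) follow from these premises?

Premise 2 is O(r ⊃ p), but O(r) is not derivable from the premises (the permission P(r) asserts only not O(not r), not O(r)), so it does not yield O(p).
No other premise forces O(p). An ideal world satisfying every premise can still have not p true, so F(not p) is not derivable.

No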